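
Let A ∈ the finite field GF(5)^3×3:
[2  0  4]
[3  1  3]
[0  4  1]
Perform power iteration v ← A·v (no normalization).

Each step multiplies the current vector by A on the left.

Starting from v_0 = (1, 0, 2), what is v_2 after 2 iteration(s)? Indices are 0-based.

v_2 = (3, 0, 3)

v_0 = (1, 0, 2).
v_1 = A·v_0 = (0, 4, 2).
v_2 = A·v_1 = (3, 0, 3).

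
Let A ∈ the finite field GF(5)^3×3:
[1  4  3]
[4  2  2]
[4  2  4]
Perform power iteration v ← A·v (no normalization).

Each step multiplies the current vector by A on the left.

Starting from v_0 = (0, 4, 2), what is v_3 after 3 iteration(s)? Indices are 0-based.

v_3 = (2, 2, 4)

v_0 = (0, 4, 2).
v_1 = A·v_0 = (2, 2, 1).
v_2 = A·v_1 = (3, 4, 1).
v_3 = A·v_2 = (2, 2, 4).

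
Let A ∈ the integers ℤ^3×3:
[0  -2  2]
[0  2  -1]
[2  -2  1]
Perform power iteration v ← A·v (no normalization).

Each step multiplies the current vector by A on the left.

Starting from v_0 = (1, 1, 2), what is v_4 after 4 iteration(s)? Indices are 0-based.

v_0 = (1, 1, 2).
v_1 = A·v_0 = (2, 0, 2).
v_2 = A·v_1 = (4, -2, 6).
v_3 = A·v_2 = (16, -10, 18).
v_4 = A·v_3 = (56, -38, 70).

v_4 = (56, -38, 70)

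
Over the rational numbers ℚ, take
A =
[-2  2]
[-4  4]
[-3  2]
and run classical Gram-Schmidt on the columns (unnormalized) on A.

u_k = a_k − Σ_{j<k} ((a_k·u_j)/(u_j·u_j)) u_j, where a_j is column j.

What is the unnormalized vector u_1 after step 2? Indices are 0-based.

Step 1: u_0 = a_0 = (-2, -4, -3).
Step 2: u_1 = a_1 − (-26/29)·u_0 = (6/29, 12/29, -20/29).

u_1 = (6/29, 12/29, -20/29)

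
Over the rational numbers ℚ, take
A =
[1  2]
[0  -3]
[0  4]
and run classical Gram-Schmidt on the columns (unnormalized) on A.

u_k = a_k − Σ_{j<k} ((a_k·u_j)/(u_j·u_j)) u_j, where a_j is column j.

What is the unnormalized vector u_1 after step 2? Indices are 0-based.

Step 1: u_0 = a_0 = (1, 0, 0).
Step 2: u_1 = a_1 − (2)·u_0 = (0, -3, 4).

u_1 = (0, -3, 4)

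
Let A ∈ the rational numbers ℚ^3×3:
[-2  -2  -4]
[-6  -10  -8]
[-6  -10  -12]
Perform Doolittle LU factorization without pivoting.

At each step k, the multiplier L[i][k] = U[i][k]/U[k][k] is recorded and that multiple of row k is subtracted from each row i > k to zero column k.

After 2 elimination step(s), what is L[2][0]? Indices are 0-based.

L[2][0] = 3

k=0: U[0][0]=-2
  eliminate (1,0): mult=3, new row 1: (0, -4, 4); set L[1][0]=3
  eliminate (2,0): mult=3, new row 2: (0, -4, 0); set L[2][0]=3
k=1: U[1][1]=-4
  eliminate (2,1): mult=1, new row 2: (0, 0, -4); set L[2][1]=1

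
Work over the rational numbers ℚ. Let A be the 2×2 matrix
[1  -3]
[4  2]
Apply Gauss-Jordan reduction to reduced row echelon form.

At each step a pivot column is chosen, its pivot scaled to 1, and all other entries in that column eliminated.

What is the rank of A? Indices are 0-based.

rank = 2

[1] R0 /= 1  ⇒  (1, -3)
     R1 -= 4·R0  ⇒  (0, 14)
[2] R1 /= 14  ⇒  (0, 1)
     R0 -= -3·R1  ⇒  (1, 0)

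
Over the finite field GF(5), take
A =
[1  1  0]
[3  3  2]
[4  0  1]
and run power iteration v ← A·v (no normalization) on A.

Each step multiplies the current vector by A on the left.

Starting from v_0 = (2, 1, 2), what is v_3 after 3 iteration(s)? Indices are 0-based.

v_0 = (2, 1, 2).
v_1 = A·v_0 = (3, 3, 0).
v_2 = A·v_1 = (1, 3, 2).
v_3 = A·v_2 = (4, 1, 1).

v_3 = (4, 1, 1)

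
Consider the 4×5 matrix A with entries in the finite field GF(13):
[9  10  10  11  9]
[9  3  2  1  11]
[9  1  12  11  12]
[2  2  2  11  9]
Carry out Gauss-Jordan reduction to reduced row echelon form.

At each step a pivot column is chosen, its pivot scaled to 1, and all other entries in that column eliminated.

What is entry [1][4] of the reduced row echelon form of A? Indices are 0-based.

M[1][4] = 2

[1] R0 /= 9  ⇒  (1, 4, 4, 7, 1)
     R1 -= 9·R0  ⇒  (0, 6, 5, 3, 2)
     R2 -= 9·R0  ⇒  (0, 4, 2, 0, 3)
     R3 -= 2·R0  ⇒  (0, 7, 7, 10, 7)
[2] R1 /= 6  ⇒  (0, 1, 3, 7, 9)
     R0 -= 4·R1  ⇒  (1, 0, 5, 5, 4)
     R2 -= 4·R1  ⇒  (0, 0, 3, 11, 6)
     R3 -= 7·R1  ⇒  (0, 0, 12, 0, 9)
[3] R2 /= 3  ⇒  (0, 0, 1, 8, 2)
     R0 -= 5·R2  ⇒  (1, 0, 0, 4, 7)
     R1 -= 3·R2  ⇒  (0, 1, 0, 9, 3)
     R3 -= 12·R2  ⇒  (0, 0, 0, 8, 11)
[4] R3 /= 8  ⇒  (0, 0, 0, 1, 3)
     R0 -= 4·R3  ⇒  (1, 0, 0, 0, 8)
     R1 -= 9·R3  ⇒  (0, 1, 0, 0, 2)
     R2 -= 8·R3  ⇒  (0, 0, 1, 0, 4)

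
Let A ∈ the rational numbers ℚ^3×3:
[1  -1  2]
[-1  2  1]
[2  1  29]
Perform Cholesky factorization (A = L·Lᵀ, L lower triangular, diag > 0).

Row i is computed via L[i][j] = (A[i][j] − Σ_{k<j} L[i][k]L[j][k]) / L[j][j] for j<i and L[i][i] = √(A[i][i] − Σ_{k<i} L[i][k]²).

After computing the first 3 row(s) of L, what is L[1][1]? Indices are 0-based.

L[1][1] = 1

Step 1: L[0][0] = √(1) = 1.
  L[1][0] = (-1) / L[0][0] = -1.
Step 2: L[1][1] = √(1) = 1.
  L[2][0] = (2) / L[0][0] = 2.
  L[2][1] = (3) / L[1][1] = 3.
Step 3: L[2][2] = √(16) = 4.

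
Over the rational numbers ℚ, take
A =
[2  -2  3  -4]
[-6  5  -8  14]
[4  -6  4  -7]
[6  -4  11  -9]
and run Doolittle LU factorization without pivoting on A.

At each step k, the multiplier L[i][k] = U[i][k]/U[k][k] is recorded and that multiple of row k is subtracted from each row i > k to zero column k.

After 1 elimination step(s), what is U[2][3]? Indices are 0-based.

Step 1: pivot at (0,0) is 2.
  row1 ← row1 − (-3)·row0  ⇒  L[1][0]=-3, U row1=(0, -1, 1, 2)
  row2 ← row2 − (2)·row0  ⇒  L[2][0]=2, U row2=(0, -2, -2, 1)
  row3 ← row3 − (3)·row0  ⇒  L[3][0]=3, U row3=(0, 2, 2, 3)

U[2][3] = 1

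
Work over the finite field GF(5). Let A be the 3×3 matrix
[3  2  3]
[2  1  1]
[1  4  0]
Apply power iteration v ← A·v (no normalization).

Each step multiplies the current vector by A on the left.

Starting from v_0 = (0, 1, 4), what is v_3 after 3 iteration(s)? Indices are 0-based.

v_3 = (3, 4, 2)

v_0 = (0, 1, 4).
v_1 = A·v_0 = (4, 0, 4).
v_2 = A·v_1 = (4, 2, 4).
v_3 = A·v_2 = (3, 4, 2).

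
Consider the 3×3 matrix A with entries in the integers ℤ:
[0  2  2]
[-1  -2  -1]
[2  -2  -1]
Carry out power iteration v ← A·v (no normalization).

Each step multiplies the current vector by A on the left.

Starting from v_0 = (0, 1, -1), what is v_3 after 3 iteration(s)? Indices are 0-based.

v_3 = (12, -5, -17)

v_0 = (0, 1, -1).
v_1 = A·v_0 = (0, -1, -1).
v_2 = A·v_1 = (-4, 3, 3).
v_3 = A·v_2 = (12, -5, -17).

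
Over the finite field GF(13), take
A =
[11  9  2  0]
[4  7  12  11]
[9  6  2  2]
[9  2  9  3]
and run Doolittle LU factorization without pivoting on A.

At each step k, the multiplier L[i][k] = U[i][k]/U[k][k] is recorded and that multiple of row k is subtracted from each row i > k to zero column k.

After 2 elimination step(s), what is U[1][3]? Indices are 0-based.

U[1][3] = 11

k=0: U[0][0]=11
  eliminate (1,0): mult=11, new row 1: (0, 12, 3, 11); set L[1][0]=11
  eliminate (2,0): mult=2, new row 2: (0, 1, 11, 2); set L[2][0]=2
  eliminate (3,0): mult=2, new row 3: (0, 10, 5, 3); set L[3][0]=2
k=1: U[1][1]=12
  eliminate (2,1): mult=12, new row 2: (0, 0, 1, 0); set L[2][1]=12
  eliminate (3,1): mult=3, new row 3: (0, 0, 9, 9); set L[3][1]=3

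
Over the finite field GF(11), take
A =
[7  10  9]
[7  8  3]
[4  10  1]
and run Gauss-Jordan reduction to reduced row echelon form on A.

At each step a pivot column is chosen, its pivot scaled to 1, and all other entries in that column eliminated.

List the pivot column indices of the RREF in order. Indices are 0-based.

pivot columns: 0, 1, 2

[1] R0 /= 7  ⇒  (1, 3, 6)
     R1 -= 7·R0  ⇒  (0, 9, 5)
     R2 -= 4·R0  ⇒  (0, 9, 10)
[2] R1 /= 9  ⇒  (0, 1, 3)
     R0 -= 3·R1  ⇒  (1, 0, 8)
     R2 -= 9·R1  ⇒  (0, 0, 5)
[3] R2 /= 5  ⇒  (0, 0, 1)
     R0 -= 8·R2  ⇒  (1, 0, 0)
     R1 -= 3·R2  ⇒  (0, 1, 0)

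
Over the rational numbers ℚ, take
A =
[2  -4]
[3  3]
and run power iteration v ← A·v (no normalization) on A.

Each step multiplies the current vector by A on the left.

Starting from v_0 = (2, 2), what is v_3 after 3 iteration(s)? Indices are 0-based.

v_0 = (2, 2).
v_1 = A·v_0 = (-4, 12).
v_2 = A·v_1 = (-56, 24).
v_3 = A·v_2 = (-208, -96).

v_3 = (-208, -96)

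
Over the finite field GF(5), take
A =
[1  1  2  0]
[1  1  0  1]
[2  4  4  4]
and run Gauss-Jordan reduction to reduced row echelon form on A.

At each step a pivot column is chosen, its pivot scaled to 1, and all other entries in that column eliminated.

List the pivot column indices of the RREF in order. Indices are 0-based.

step 1: normalize row 0 (÷1) = (1, 1, 2, 0)
  row 1: subtract 1×row0 = (0, 0, 3, 1)
  row 2: subtract 2×row0 = (0, 2, 0, 4)
step 2: exchange rows 1,2
step 2: normalize row 1 (÷2) = (0, 1, 0, 2)
  row 0: subtract 1×row1 = (1, 0, 2, 3)
step 3: normalize row 2 (÷3) = (0, 0, 1, 2)
  row 0: subtract 2×row2 = (1, 0, 0, 4)

pivot columns: 0, 1, 2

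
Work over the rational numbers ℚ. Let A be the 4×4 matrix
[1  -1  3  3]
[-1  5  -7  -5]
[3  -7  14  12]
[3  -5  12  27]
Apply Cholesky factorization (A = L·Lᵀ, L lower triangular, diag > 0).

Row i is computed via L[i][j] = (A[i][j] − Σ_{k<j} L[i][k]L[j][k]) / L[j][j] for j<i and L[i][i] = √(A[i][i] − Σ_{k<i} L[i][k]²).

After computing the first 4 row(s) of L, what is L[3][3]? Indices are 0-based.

Step 1: L[0][0] = √(1) = 1.
  L[1][0] = (-1) / L[0][0] = -1.
Step 2: L[1][1] = √(4) = 2.
  L[2][0] = (3) / L[0][0] = 3.
  L[2][1] = (-4) / L[1][1] = -2.
Step 3: L[2][2] = √(1) = 1.
  L[3][0] = (3) / L[0][0] = 3.
  L[3][1] = (-2) / L[1][1] = -1.
  L[3][2] = (1) / L[2][2] = 1.
Step 4: L[3][3] = √(16) = 4.

L[3][3] = 4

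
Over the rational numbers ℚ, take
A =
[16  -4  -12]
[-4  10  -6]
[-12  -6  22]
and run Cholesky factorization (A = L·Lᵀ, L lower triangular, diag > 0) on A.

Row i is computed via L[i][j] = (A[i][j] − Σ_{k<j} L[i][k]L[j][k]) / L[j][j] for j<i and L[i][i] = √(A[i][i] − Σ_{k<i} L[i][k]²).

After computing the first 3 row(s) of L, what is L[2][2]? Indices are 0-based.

L[2][2] = 2

Step 1: L[0][0] = √(16) = 4.
  L[1][0] = (-4) / L[0][0] = -1.
Step 2: L[1][1] = √(9) = 3.
  L[2][0] = (-12) / L[0][0] = -3.
  L[2][1] = (-9) / L[1][1] = -3.
Step 3: L[2][2] = √(4) = 2.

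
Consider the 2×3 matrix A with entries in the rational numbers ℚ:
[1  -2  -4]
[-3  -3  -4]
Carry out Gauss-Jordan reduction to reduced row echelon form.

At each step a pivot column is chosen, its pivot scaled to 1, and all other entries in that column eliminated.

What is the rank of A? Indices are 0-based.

[1] R0 /= 1  ⇒  (1, -2, -4)
     R1 -= -3·R0  ⇒  (0, -9, -16)
[2] R1 /= -9  ⇒  (0, 1, 16/9)
     R0 -= -2·R1  ⇒  (1, 0, -4/9)

rank = 2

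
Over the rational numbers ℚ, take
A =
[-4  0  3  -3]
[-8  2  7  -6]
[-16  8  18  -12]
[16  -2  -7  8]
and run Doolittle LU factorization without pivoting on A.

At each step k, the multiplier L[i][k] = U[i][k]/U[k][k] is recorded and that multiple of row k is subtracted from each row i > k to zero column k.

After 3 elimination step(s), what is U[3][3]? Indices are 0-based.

k=0: U[0][0]=-4
  eliminate (1,0): mult=2, new row 1: (0, 2, 1, 0); set L[1][0]=2
  eliminate (2,0): mult=4, new row 2: (0, 8, 6, 0); set L[2][0]=4
  eliminate (3,0): mult=-4, new row 3: (0, -2, 5, -4); set L[3][0]=-4
k=1: U[1][1]=2
  eliminate (2,1): mult=4, new row 2: (0, 0, 2, 0); set L[2][1]=4
  eliminate (3,1): mult=-1, new row 3: (0, 0, 6, -4); set L[3][1]=-1
k=2: U[2][2]=2
  eliminate (3,2): mult=3, new row 3: (0, 0, 0, -4); set L[3][2]=3

U[3][3] = -4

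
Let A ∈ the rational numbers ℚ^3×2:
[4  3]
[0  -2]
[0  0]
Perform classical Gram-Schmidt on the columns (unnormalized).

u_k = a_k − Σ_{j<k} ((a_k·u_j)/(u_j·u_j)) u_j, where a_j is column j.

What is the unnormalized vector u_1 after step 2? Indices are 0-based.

Step 1: u_0 = a_0 = (4, 0, 0).
Step 2: u_1 = a_1 − (3/4)·u_0 = (0, -2, 0).

u_1 = (0, -2, 0)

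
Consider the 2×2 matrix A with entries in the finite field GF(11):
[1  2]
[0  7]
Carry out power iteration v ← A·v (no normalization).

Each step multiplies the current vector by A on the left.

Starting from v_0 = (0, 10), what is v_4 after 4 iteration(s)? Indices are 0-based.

v_4 = (3, 8)

v_0 = (0, 10).
v_1 = A·v_0 = (9, 4).
v_2 = A·v_1 = (6, 6).
v_3 = A·v_2 = (7, 9).
v_4 = A·v_3 = (3, 8).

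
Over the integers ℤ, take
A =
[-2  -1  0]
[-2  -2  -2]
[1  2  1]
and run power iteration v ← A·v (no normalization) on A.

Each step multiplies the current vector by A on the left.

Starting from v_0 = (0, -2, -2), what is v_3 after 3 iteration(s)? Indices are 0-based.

v_3 = (32, 16, -16)

v_0 = (0, -2, -2).
v_1 = A·v_0 = (2, 8, -6).
v_2 = A·v_1 = (-12, -8, 12).
v_3 = A·v_2 = (32, 16, -16).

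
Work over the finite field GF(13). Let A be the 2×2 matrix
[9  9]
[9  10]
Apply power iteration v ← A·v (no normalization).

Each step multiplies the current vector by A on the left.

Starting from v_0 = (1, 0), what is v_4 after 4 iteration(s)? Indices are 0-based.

v_4 = (1, 10)

v_0 = (1, 0).
v_1 = A·v_0 = (9, 9).
v_2 = A·v_1 = (6, 2).
v_3 = A·v_2 = (7, 9).
v_4 = A·v_3 = (1, 10).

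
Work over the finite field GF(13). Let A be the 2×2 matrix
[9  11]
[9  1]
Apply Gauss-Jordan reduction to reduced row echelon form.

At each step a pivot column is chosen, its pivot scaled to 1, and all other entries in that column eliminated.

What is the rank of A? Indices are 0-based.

[1] R0 /= 9  ⇒  (1, 7)
     R1 -= 9·R0  ⇒  (0, 3)
[2] R1 /= 3  ⇒  (0, 1)
     R0 -= 7·R1  ⇒  (1, 0)

rank = 2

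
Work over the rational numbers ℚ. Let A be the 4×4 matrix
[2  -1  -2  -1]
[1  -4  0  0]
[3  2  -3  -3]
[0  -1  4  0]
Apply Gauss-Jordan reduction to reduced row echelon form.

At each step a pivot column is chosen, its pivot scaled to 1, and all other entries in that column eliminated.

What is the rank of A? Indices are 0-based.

[1] R0 /= 2  ⇒  (1, -1/2, -1, -1/2)
     R1 -= 1·R0  ⇒  (0, -7/2, 1, 1/2)
     R2 -= 3·R0  ⇒  (0, 7/2, 0, -3/2)
[2] R1 /= -7/2  ⇒  (0, 1, -2/7, -1/7)
     R0 -= -1/2·R1  ⇒  (1, 0, -8/7, -4/7)
     R2 -= 7/2·R1  ⇒  (0, 0, 1, -1)
     R3 -= -1·R1  ⇒  (0, 0, 26/7, -1/7)
[3] R2 /= 1  ⇒  (0, 0, 1, -1)
     R0 -= -8/7·R2  ⇒  (1, 0, 0, -12/7)
     R1 -= -2/7·R2  ⇒  (0, 1, 0, -3/7)
     R3 -= 26/7·R2  ⇒  (0, 0, 0, 25/7)
[4] R3 /= 25/7  ⇒  (0, 0, 0, 1)
     R0 -= -12/7·R3  ⇒  (1, 0, 0, 0)
     R1 -= -3/7·R3  ⇒  (0, 1, 0, 0)
     R2 -= -1·R3  ⇒  (0, 0, 1, 0)

rank = 4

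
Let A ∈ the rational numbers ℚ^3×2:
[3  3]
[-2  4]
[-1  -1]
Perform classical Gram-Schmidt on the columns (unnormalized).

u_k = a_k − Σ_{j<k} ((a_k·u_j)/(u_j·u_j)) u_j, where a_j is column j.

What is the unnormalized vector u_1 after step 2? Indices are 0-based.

Step 1: u_0 = a_0 = (3, -2, -1).
Step 2: u_1 = a_1 − (1/7)·u_0 = (18/7, 30/7, -6/7).

u_1 = (18/7, 30/7, -6/7)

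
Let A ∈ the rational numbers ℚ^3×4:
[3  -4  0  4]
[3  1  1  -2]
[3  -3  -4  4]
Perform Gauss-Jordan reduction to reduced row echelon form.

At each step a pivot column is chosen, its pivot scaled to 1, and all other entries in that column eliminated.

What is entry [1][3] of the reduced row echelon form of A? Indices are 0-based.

M[1][3] = -8/7

[1] R0 /= 3  ⇒  (1, -4/3, 0, 4/3)
     R1 -= 3·R0  ⇒  (0, 5, 1, -6)
     R2 -= 3·R0  ⇒  (0, 1, -4, 0)
[2] R1 /= 5  ⇒  (0, 1, 1/5, -6/5)
     R0 -= -4/3·R1  ⇒  (1, 0, 4/15, -4/15)
     R2 -= 1·R1  ⇒  (0, 0, -21/5, 6/5)
[3] R2 /= -21/5  ⇒  (0, 0, 1, -2/7)
     R0 -= 4/15·R2  ⇒  (1, 0, 0, -4/21)
     R1 -= 1/5·R2  ⇒  (0, 1, 0, -8/7)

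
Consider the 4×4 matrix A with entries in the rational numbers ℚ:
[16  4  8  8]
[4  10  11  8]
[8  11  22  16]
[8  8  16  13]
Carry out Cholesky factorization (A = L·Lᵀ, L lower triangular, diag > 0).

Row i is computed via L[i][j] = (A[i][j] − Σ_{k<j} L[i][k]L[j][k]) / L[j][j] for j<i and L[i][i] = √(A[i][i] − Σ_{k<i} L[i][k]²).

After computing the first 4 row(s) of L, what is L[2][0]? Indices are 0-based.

L[2][0] = 2

Step 1: L[0][0] = √(16) = 4.
  L[1][0] = (4) / L[0][0] = 1.
Step 2: L[1][1] = √(9) = 3.
  L[2][0] = (8) / L[0][0] = 2.
  L[2][1] = (9) / L[1][1] = 3.
Step 3: L[2][2] = √(9) = 3.
  L[3][0] = (8) / L[0][0] = 2.
  L[3][1] = (6) / L[1][1] = 2.
  L[3][2] = (6) / L[2][2] = 2.
Step 4: L[3][3] = √(1) = 1.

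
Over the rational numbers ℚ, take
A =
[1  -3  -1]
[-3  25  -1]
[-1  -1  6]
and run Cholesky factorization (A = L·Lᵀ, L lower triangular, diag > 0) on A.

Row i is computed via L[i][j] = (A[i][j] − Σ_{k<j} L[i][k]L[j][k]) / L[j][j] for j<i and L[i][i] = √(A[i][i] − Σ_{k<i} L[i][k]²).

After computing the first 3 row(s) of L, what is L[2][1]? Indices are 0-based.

Step 1: L[0][0] = √(1) = 1.
  L[1][0] = (-3) / L[0][0] = -3.
Step 2: L[1][1] = √(16) = 4.
  L[2][0] = (-1) / L[0][0] = -1.
  L[2][1] = (-4) / L[1][1] = -1.
Step 3: L[2][2] = √(4) = 2.

L[2][1] = -1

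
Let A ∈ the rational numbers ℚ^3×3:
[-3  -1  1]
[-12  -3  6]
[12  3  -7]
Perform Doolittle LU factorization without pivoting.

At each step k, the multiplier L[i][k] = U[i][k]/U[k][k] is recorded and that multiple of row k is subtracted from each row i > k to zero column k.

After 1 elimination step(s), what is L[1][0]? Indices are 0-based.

Step 1: pivot at (0,0) is -3.
  row1 ← row1 − (4)·row0  ⇒  L[1][0]=4, U row1=(0, 1, 2)
  row2 ← row2 − (-4)·row0  ⇒  L[2][0]=-4, U row2=(0, -1, -3)

L[1][0] = 4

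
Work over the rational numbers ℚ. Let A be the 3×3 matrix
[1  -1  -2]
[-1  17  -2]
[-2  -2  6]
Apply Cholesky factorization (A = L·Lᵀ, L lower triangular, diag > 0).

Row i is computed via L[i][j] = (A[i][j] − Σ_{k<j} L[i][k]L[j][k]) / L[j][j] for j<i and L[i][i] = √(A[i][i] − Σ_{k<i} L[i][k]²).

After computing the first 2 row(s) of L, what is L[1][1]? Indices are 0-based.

L[1][1] = 4

Step 1: L[0][0] = √(1) = 1.
  L[1][0] = (-1) / L[0][0] = -1.
Step 2: L[1][1] = √(16) = 4.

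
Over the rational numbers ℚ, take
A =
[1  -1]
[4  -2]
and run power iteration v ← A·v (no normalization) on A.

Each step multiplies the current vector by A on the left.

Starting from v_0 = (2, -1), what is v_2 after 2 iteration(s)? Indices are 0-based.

v_0 = (2, -1).
v_1 = A·v_0 = (3, 10).
v_2 = A·v_1 = (-7, -8).

v_2 = (-7, -8)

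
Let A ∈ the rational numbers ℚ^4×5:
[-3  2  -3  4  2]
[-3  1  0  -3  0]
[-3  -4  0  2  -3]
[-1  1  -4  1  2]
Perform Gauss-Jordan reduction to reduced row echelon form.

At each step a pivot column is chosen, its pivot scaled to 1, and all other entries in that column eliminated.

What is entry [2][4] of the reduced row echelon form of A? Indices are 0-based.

M[2][4] = -17/45

step 1: normalize row 0 (÷-3) = (1, -2/3, 1, -4/3, -2/3)
  row 1: subtract -3×row0 = (0, -1, 3, -7, -2)
  row 2: subtract -3×row0 = (0, -6, 3, -2, -5)
  row 3: subtract -1×row0 = (0, 1/3, -3, -1/3, 4/3)
step 2: normalize row 1 (÷-1) = (0, 1, -3, 7, 2)
  row 0: subtract -2/3×row1 = (1, 0, -1, 10/3, 2/3)
  row 2: subtract -6×row1 = (0, 0, -15, 40, 7)
  row 3: subtract 1/3×row1 = (0, 0, -2, -8/3, 2/3)
step 3: normalize row 2 (÷-15) = (0, 0, 1, -8/3, -7/15)
  row 0: subtract -1×row2 = (1, 0, 0, 2/3, 1/5)
  row 1: subtract -3×row2 = (0, 1, 0, -1, 3/5)
  row 3: subtract -2×row2 = (0, 0, 0, -8, -4/15)
step 4: normalize row 3 (÷-8) = (0, 0, 0, 1, 1/30)
  row 0: subtract 2/3×row3 = (1, 0, 0, 0, 8/45)
  row 1: subtract -1×row3 = (0, 1, 0, 0, 19/30)
  row 2: subtract -8/3×row3 = (0, 0, 1, 0, -17/45)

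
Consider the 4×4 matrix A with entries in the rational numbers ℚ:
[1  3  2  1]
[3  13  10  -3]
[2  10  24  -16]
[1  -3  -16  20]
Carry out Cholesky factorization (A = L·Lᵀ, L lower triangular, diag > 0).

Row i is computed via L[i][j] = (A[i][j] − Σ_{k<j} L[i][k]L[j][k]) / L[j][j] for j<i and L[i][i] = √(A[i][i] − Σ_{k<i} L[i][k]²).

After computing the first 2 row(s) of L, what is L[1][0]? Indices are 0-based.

L[1][0] = 3

Step 1: L[0][0] = √(1) = 1.
  L[1][0] = (3) / L[0][0] = 3.
Step 2: L[1][1] = √(4) = 2.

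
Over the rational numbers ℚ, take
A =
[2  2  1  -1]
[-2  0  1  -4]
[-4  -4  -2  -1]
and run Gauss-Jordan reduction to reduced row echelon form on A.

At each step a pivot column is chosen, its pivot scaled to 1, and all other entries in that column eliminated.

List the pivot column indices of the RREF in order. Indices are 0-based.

[1] R0 /= 2  ⇒  (1, 1, 1/2, -1/2)
     R1 -= -2·R0  ⇒  (0, 2, 2, -5)
     R2 -= -4·R0  ⇒  (0, 0, 0, -3)
[2] R1 /= 2  ⇒  (0, 1, 1, -5/2)
     R0 -= 1·R1  ⇒  (1, 0, -1/2, 2)
column 2 empty below row 2
[3] R2 /= -3  ⇒  (0, 0, 0, 1)
     R0 -= 2·R2  ⇒  (1, 0, -1/2, 0)
     R1 -= -5/2·R2  ⇒  (0, 1, 1, 0)

pivot columns: 0, 1, 3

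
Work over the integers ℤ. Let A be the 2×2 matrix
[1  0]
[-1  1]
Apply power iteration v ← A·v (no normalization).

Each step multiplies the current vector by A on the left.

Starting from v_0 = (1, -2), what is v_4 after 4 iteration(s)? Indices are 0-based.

v_0 = (1, -2).
v_1 = A·v_0 = (1, -3).
v_2 = A·v_1 = (1, -4).
v_3 = A·v_2 = (1, -5).
v_4 = A·v_3 = (1, -6).

v_4 = (1, -6)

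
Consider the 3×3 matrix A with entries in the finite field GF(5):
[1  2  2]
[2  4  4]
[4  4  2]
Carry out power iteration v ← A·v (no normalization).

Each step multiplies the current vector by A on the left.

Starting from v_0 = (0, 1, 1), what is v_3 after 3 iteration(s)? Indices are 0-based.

v_3 = (0, 0, 4)

v_0 = (0, 1, 1).
v_1 = A·v_0 = (4, 3, 1).
v_2 = A·v_1 = (2, 4, 0).
v_3 = A·v_2 = (0, 0, 4).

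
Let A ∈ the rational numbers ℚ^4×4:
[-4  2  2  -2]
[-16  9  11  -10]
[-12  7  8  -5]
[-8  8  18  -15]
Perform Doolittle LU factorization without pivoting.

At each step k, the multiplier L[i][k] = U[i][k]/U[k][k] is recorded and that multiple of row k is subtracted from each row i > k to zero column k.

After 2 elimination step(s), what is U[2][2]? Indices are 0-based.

Step 1: pivot at (0,0) is -4.
  row1 ← row1 − (4)·row0  ⇒  L[1][0]=4, U row1=(0, 1, 3, -2)
  row2 ← row2 − (3)·row0  ⇒  L[2][0]=3, U row2=(0, 1, 2, 1)
  row3 ← row3 − (2)·row0  ⇒  L[3][0]=2, U row3=(0, 4, 14, -11)
Step 2: pivot at (1,1) is 1.
  row2 ← row2 − (1)·row1  ⇒  L[2][1]=1, U row2=(0, 0, -1, 3)
  row3 ← row3 − (4)·row1  ⇒  L[3][1]=4, U row3=(0, 0, 2, -3)

U[2][2] = -1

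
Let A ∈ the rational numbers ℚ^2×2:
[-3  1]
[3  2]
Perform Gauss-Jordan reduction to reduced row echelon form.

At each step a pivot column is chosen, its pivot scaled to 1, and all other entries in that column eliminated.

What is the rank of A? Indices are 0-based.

pivot(0,0)=-3: scale R0 → (1, -1/3)
  clear (1,0): R1 −= (3)R0 → (0, 3)
pivot(1,1)=3: scale R1 → (0, 1)
  clear (0,1): R0 −= (-1/3)R1 → (1, 0)

rank = 2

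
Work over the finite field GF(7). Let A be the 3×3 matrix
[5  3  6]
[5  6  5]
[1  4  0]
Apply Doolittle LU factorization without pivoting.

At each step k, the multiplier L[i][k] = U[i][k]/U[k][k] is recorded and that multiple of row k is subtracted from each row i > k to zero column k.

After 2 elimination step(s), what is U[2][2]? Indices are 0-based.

Step 1: pivot at (0,0) is 5.
  row1 ← row1 − (1)·row0  ⇒  L[1][0]=1, U row1=(0, 3, 6)
  row2 ← row2 − (3)·row0  ⇒  L[2][0]=3, U row2=(0, 2, 3)
Step 2: pivot at (1,1) is 3.
  row2 ← row2 − (3)·row1  ⇒  L[2][1]=3, U row2=(0, 0, 6)

U[2][2] = 6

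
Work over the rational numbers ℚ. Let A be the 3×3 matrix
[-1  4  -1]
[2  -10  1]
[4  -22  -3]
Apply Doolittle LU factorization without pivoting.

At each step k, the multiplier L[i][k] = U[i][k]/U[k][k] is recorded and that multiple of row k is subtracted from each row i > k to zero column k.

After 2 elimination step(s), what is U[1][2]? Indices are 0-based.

U[1][2] = -1

k=0: U[0][0]=-1
  eliminate (1,0): mult=-2, new row 1: (0, -2, -1); set L[1][0]=-2
  eliminate (2,0): mult=-4, new row 2: (0, -6, -7); set L[2][0]=-4
k=1: U[1][1]=-2
  eliminate (2,1): mult=3, new row 2: (0, 0, -4); set L[2][1]=3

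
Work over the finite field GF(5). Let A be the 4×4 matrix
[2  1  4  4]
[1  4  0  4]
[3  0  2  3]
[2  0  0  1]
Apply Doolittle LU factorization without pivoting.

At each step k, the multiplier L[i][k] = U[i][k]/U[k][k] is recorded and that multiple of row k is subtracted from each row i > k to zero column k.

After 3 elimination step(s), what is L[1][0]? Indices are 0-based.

k=0: U[0][0]=2
  eliminate (1,0): mult=3, new row 1: (0, 1, 3, 2); set L[1][0]=3
  eliminate (2,0): mult=4, new row 2: (0, 1, 1, 2); set L[2][0]=4
  eliminate (3,0): mult=1, new row 3: (0, 4, 1, 2); set L[3][0]=1
k=1: U[1][1]=1
  eliminate (2,1): mult=1, new row 2: (0, 0, 3, 0); set L[2][1]=1
  eliminate (3,1): mult=4, new row 3: (0, 0, 4, 4); set L[3][1]=4
k=2: U[2][2]=3
  eliminate (3,2): mult=3, new row 3: (0, 0, 0, 4); set L[3][2]=3

L[1][0] = 3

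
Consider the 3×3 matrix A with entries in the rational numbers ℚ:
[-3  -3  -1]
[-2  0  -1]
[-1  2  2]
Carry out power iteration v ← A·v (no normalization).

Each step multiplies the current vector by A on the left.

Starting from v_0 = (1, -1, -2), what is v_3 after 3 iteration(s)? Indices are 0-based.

v_0 = (1, -1, -2).
v_1 = A·v_0 = (2, 0, -7).
v_2 = A·v_1 = (1, 3, -16).
v_3 = A·v_2 = (4, 14, -27).

v_3 = (4, 14, -27)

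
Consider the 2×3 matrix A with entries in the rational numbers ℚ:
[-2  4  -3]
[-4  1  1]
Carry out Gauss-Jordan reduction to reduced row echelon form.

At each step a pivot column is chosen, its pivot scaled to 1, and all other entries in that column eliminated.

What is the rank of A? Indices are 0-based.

pivot(0,0)=-2: scale R0 → (1, -2, 3/2)
  clear (1,0): R1 −= (-4)R0 → (0, -7, 7)
pivot(1,1)=-7: scale R1 → (0, 1, -1)
  clear (0,1): R0 −= (-2)R1 → (1, 0, -1/2)

rank = 2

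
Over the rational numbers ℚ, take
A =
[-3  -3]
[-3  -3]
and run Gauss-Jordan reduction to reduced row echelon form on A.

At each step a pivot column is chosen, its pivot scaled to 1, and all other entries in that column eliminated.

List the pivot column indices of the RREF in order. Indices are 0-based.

pivot columns: 0

step 1: normalize row 0 (÷-3) = (1, 1)
  row 1: subtract -3×row0 = (0, 0)
skip col 1 (zero from row 1)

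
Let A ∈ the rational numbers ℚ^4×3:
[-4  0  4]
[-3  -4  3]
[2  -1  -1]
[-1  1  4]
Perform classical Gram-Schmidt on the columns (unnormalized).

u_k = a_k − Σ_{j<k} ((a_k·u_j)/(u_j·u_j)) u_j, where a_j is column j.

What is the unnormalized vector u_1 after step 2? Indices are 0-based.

u_1 = (6/5, -31/10, -8/5, 13/10)

Step 1: u_0 = a_0 = (-4, -3, 2, -1).
Step 2: u_1 = a_1 − (3/10)·u_0 = (6/5, -31/10, -8/5, 13/10).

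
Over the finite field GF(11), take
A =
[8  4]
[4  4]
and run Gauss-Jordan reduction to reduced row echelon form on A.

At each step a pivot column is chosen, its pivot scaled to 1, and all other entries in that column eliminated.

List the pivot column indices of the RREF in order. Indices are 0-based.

[1] R0 /= 8  ⇒  (1, 6)
     R1 -= 4·R0  ⇒  (0, 2)
[2] R1 /= 2  ⇒  (0, 1)
     R0 -= 6·R1  ⇒  (1, 0)

pivot columns: 0, 1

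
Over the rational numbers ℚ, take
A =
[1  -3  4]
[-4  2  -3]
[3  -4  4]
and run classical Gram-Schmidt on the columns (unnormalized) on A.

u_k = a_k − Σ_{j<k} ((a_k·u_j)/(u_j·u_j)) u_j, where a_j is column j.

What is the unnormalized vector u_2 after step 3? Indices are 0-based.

Step 1: u_0 = a_0 = (1, -4, 3).
Step 2: u_1 = a_1 − (-23/26)·u_0 = (-55/26, -20/13, -35/26).
Step 3: u_2 = a_2 − (14/13)·u_0 − (-16/15)·u_1 = (2/3, -1/3, -2/3).

u_2 = (2/3, -1/3, -2/3)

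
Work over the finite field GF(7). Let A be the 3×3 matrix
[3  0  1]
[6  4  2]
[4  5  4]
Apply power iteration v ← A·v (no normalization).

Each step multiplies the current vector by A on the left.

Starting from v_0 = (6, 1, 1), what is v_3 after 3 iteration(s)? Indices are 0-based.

v_0 = (6, 1, 1).
v_1 = A·v_0 = (5, 0, 5).
v_2 = A·v_1 = (6, 5, 5).
v_3 = A·v_2 = (2, 3, 6).

v_3 = (2, 3, 6)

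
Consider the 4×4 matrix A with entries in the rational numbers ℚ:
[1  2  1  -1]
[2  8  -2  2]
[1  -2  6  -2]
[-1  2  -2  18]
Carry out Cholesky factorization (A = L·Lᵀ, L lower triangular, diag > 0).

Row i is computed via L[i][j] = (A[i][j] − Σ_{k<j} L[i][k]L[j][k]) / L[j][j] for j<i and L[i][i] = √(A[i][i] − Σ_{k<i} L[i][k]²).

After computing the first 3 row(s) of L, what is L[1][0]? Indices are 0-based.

L[1][0] = 2

Step 1: L[0][0] = √(1) = 1.
  L[1][0] = (2) / L[0][0] = 2.
Step 2: L[1][1] = √(4) = 2.
  L[2][0] = (1) / L[0][0] = 1.
  L[2][1] = (-4) / L[1][1] = -2.
Step 3: L[2][2] = √(1) = 1.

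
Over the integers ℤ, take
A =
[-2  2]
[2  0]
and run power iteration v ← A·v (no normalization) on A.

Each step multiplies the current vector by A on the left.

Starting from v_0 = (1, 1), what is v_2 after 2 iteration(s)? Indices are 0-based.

v_0 = (1, 1).
v_1 = A·v_0 = (0, 2).
v_2 = A·v_1 = (4, 0).

v_2 = (4, 0)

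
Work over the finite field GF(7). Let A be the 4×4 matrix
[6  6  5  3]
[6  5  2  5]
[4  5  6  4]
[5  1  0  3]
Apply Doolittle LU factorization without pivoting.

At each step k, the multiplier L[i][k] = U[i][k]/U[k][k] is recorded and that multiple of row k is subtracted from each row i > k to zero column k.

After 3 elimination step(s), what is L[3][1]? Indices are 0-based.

L[3][1] = 4

[col 0] pivot 6
  R1 -= 1*R0 → (0, 6, 4, 2)  (L[1][0] := 1)
  R2 -= 3*R0 → (0, 1, 5, 2)  (L[2][0] := 3)
  R3 -= 2*R0 → (0, 3, 4, 4)  (L[3][0] := 2)
[col 1] pivot 6
  R2 -= 6*R1 → (0, 0, 2, 4)  (L[2][1] := 6)
  R3 -= 4*R1 → (0, 0, 2, 3)  (L[3][1] := 4)
[col 2] pivot 2
  R3 -= 1*R2 → (0, 0, 0, 6)  (L[3][2] := 1)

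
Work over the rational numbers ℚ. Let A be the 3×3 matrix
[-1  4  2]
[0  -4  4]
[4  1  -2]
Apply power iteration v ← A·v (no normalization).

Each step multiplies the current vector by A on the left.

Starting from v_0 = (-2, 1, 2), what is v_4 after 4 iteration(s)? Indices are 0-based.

v_0 = (-2, 1, 2).
v_1 = A·v_0 = (10, 4, -11).
v_2 = A·v_1 = (-16, -60, 66).
v_3 = A·v_2 = (-92, 504, -256).
v_4 = A·v_3 = (1596, -3040, 648).

v_4 = (1596, -3040, 648)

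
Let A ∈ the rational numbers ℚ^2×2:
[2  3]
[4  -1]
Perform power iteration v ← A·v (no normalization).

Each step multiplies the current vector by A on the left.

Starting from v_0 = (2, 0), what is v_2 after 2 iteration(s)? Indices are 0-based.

v_2 = (32, 8)

v_0 = (2, 0).
v_1 = A·v_0 = (4, 8).
v_2 = A·v_1 = (32, 8).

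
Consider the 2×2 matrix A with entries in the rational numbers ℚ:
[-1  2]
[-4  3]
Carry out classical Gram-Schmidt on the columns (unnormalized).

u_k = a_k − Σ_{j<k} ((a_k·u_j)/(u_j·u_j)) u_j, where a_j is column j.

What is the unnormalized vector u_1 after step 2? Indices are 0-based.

u_1 = (20/17, -5/17)

Step 1: u_0 = a_0 = (-1, -4).
Step 2: u_1 = a_1 − (-14/17)·u_0 = (20/17, -5/17).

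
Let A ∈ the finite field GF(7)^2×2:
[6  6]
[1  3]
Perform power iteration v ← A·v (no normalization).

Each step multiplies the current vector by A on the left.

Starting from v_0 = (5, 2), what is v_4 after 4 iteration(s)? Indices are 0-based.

v_4 = (4, 4)

v_0 = (5, 2).
v_1 = A·v_0 = (0, 4).
v_2 = A·v_1 = (3, 5).
v_3 = A·v_2 = (6, 4).
v_4 = A·v_3 = (4, 4).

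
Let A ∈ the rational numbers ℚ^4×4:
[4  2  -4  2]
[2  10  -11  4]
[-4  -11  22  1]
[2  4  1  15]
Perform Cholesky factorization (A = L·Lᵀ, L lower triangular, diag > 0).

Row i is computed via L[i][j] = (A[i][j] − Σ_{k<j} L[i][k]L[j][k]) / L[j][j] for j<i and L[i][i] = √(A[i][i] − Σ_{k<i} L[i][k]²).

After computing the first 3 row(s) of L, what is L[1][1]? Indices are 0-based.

Step 1: L[0][0] = √(4) = 2.
  L[1][0] = (2) / L[0][0] = 1.
Step 2: L[1][1] = √(9) = 3.
  L[2][0] = (-4) / L[0][0] = -2.
  L[2][1] = (-9) / L[1][1] = -3.
Step 3: L[2][2] = √(9) = 3.

L[1][1] = 3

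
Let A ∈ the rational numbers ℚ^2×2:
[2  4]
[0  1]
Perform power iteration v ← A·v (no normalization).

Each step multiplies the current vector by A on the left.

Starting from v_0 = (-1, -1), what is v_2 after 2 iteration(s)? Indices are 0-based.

v_2 = (-16, -1)

v_0 = (-1, -1).
v_1 = A·v_0 = (-6, -1).
v_2 = A·v_1 = (-16, -1).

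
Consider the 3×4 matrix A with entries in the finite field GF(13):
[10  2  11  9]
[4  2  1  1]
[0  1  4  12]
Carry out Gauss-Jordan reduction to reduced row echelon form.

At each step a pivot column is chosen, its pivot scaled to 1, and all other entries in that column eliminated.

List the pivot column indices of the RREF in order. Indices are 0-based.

step 1: normalize row 0 (÷10) = (1, 8, 5, 10)
  row 1: subtract 4×row0 = (0, 9, 7, 0)
step 2: normalize row 1 (÷9) = (0, 1, 8, 0)
  row 0: subtract 8×row1 = (1, 0, 6, 10)
  row 2: subtract 1×row1 = (0, 0, 9, 12)
step 3: normalize row 2 (÷9) = (0, 0, 1, 10)
  row 0: subtract 6×row2 = (1, 0, 0, 2)
  row 1: subtract 8×row2 = (0, 1, 0, 11)

pivot columns: 0, 1, 2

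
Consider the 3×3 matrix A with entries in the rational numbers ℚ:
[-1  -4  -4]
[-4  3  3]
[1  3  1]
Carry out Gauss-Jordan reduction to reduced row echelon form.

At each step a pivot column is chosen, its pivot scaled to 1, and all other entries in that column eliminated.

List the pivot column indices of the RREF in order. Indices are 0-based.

step 1: normalize row 0 (÷-1) = (1, 4, 4)
  row 1: subtract -4×row0 = (0, 19, 19)
  row 2: subtract 1×row0 = (0, -1, -3)
step 2: normalize row 1 (÷19) = (0, 1, 1)
  row 0: subtract 4×row1 = (1, 0, 0)
  row 2: subtract -1×row1 = (0, 0, -2)
step 3: normalize row 2 (÷-2) = (0, 0, 1)
  row 1: subtract 1×row2 = (0, 1, 0)

pivot columns: 0, 1, 2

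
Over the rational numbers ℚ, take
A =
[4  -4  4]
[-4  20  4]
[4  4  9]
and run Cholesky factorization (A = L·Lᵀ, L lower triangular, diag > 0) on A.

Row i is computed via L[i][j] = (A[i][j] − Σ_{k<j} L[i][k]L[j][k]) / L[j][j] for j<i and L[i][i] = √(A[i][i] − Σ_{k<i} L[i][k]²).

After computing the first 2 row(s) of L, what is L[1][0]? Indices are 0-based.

Step 1: L[0][0] = √(4) = 2.
  L[1][0] = (-4) / L[0][0] = -2.
Step 2: L[1][1] = √(16) = 4.

L[1][0] = -2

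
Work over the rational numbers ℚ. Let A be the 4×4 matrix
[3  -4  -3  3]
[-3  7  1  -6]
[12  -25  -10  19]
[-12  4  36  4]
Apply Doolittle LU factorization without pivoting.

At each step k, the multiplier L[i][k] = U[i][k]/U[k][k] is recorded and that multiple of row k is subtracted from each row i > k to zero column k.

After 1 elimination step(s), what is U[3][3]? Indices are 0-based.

[col 0] pivot 3
  R1 -= -1*R0 → (0, 3, -2, -3)  (L[1][0] := -1)
  R2 -= 4*R0 → (0, -9, 2, 7)  (L[2][0] := 4)
  R3 -= -4*R0 → (0, -12, 24, 16)  (L[3][0] := -4)

U[3][3] = 16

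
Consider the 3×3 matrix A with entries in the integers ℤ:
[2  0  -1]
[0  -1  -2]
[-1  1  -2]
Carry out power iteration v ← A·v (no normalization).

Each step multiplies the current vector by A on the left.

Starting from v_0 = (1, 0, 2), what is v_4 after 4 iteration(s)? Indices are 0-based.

v_0 = (1, 0, 2).
v_1 = A·v_0 = (0, -4, -5).
v_2 = A·v_1 = (5, 14, 6).
v_3 = A·v_2 = (4, -26, -3).
v_4 = A·v_3 = (11, 32, -24).

v_4 = (11, 32, -24)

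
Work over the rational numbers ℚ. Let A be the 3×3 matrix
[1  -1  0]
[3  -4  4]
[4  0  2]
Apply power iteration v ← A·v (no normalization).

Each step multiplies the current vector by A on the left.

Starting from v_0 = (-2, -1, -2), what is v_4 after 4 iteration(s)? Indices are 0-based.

v_4 = (61, 144, 40)

v_0 = (-2, -1, -2).
v_1 = A·v_0 = (-1, -10, -12).
v_2 = A·v_1 = (9, -11, -28).
v_3 = A·v_2 = (20, -41, -20).
v_4 = A·v_3 = (61, 144, 40).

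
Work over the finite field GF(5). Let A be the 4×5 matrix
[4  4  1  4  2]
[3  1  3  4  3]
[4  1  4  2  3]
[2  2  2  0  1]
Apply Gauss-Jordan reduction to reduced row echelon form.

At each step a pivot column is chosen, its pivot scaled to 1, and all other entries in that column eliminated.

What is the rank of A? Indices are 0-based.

[1] R0 /= 4  ⇒  (1, 1, 4, 1, 3)
     R1 -= 3·R0  ⇒  (0, 3, 1, 1, 4)
     R2 -= 4·R0  ⇒  (0, 2, 3, 3, 1)
     R3 -= 2·R0  ⇒  (0, 0, 4, 3, 0)
[2] R1 /= 3  ⇒  (0, 1, 2, 2, 3)
     R0 -= 1·R1  ⇒  (1, 0, 2, 4, 0)
     R2 -= 2·R1  ⇒  (0, 0, 4, 4, 0)
[3] R2 /= 4  ⇒  (0, 0, 1, 1, 0)
     R0 -= 2·R2  ⇒  (1, 0, 0, 2, 0)
     R1 -= 2·R2  ⇒  (0, 1, 0, 0, 3)
     R3 -= 4·R2  ⇒  (0, 0, 0, 4, 0)
[4] R3 /= 4  ⇒  (0, 0, 0, 1, 0)
     R0 -= 2·R3  ⇒  (1, 0, 0, 0, 0)
     R2 -= 1·R3  ⇒  (0, 0, 1, 0, 0)

rank = 4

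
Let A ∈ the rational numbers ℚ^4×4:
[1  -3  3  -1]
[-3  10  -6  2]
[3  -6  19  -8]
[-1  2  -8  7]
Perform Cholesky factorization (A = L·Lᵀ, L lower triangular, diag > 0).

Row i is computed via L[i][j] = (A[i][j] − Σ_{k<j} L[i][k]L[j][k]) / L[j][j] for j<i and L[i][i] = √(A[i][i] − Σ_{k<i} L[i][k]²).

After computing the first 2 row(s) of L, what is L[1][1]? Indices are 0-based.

Step 1: L[0][0] = √(1) = 1.
  L[1][0] = (-3) / L[0][0] = -3.
Step 2: L[1][1] = √(1) = 1.

L[1][1] = 1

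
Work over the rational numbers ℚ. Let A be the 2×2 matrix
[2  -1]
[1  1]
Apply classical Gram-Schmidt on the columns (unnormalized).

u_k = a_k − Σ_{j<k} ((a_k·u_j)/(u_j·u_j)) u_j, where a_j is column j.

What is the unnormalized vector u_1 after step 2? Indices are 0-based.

Step 1: u_0 = a_0 = (2, 1).
Step 2: u_1 = a_1 − (-1/5)·u_0 = (-3/5, 6/5).

u_1 = (-3/5, 6/5)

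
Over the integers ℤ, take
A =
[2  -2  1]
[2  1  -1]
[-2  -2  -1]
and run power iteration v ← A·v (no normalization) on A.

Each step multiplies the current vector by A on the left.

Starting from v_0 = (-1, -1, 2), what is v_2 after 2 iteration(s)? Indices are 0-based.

v_2 = (16, -3, 4)

v_0 = (-1, -1, 2).
v_1 = A·v_0 = (2, -5, 2).
v_2 = A·v_1 = (16, -3, 4).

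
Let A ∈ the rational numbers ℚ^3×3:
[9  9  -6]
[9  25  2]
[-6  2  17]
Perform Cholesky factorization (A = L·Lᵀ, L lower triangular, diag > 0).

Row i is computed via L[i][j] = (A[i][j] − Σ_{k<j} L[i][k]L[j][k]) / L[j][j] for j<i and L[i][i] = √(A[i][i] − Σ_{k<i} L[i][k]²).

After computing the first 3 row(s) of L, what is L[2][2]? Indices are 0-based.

Step 1: L[0][0] = √(9) = 3.
  L[1][0] = (9) / L[0][0] = 3.
Step 2: L[1][1] = √(16) = 4.
  L[2][0] = (-6) / L[0][0] = -2.
  L[2][1] = (8) / L[1][1] = 2.
Step 3: L[2][2] = √(9) = 3.

L[2][2] = 3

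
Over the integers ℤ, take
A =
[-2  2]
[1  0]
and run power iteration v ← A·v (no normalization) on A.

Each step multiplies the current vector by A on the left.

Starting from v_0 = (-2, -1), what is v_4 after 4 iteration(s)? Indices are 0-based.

v_4 = (-56, 20)

v_0 = (-2, -1).
v_1 = A·v_0 = (2, -2).
v_2 = A·v_1 = (-8, 2).
v_3 = A·v_2 = (20, -8).
v_4 = A·v_3 = (-56, 20).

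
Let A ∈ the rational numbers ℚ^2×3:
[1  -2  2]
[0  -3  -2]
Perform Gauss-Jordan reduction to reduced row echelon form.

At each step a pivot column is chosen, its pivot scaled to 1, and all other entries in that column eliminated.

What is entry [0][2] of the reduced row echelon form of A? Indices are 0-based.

[1] R0 /= 1  ⇒  (1, -2, 2)
[2] R1 /= -3  ⇒  (0, 1, 2/3)
     R0 -= -2·R1  ⇒  (1, 0, 10/3)

M[0][2] = 10/3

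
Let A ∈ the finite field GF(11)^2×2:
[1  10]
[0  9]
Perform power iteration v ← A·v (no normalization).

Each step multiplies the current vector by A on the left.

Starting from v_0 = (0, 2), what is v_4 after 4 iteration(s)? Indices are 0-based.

v_0 = (0, 2).
v_1 = A·v_0 = (9, 7).
v_2 = A·v_1 = (2, 8).
v_3 = A·v_2 = (5, 6).
v_4 = A·v_3 = (10, 10).

v_4 = (10, 10)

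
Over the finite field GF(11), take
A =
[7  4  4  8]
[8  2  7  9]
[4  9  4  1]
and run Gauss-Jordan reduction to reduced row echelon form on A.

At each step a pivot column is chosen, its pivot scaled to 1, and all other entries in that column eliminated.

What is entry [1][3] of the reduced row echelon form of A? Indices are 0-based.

M[1][3] = 9

[1] R0 /= 7  ⇒  (1, 10, 10, 9)
     R1 -= 8·R0  ⇒  (0, 10, 4, 3)
     R2 -= 4·R0  ⇒  (0, 2, 8, 9)
[2] R1 /= 10  ⇒  (0, 1, 7, 8)
     R0 -= 10·R1  ⇒  (1, 0, 6, 6)
     R2 -= 2·R1  ⇒  (0, 0, 5, 4)
[3] R2 /= 5  ⇒  (0, 0, 1, 3)
     R0 -= 6·R2  ⇒  (1, 0, 0, 10)
     R1 -= 7·R2  ⇒  (0, 1, 0, 9)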